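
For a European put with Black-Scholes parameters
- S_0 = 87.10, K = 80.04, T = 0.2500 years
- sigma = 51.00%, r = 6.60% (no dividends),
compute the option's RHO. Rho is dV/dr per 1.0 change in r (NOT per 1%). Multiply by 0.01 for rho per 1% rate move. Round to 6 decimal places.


d1 = 0.5236975457; d2 = 0.2686975457
phi(d1) = 0.3478207240; exp(-qT) = 1.0000000000; exp(-rT) = 0.9836353794
N(-d2) = 0.3940812203
Rho = -K*T*exp(-rT)*N(-d2) = -80.0400 * 0.2500 * 0.9836353794 * 0.3940812203 = -7.756521

Answer: Rho = -7.756521


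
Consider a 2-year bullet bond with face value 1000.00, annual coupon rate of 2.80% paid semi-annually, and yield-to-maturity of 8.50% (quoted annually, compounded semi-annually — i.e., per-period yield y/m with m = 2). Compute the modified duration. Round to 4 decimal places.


Answer: Modified duration = 1.8765

Derivation:
Coupon per period c = face * coupon_rate / m = 14.000000
Periods per year m = 2; per-period yield y/m = 0.042500
Number of cashflows N = 4
Cashflows (t years, CF_t, discount factor 1/(1+y/m)^(m*t), PV):
  t = 0.5000: CF_t = 14.000000, DF = 0.959233, PV = 13.429257
  t = 1.0000: CF_t = 14.000000, DF = 0.920127, PV = 12.881781
  t = 1.5000: CF_t = 14.000000, DF = 0.882616, PV = 12.356624
  t = 2.0000: CF_t = 1014.000000, DF = 0.846634, PV = 858.486955
Price P = sum_t PV_t = 897.154617
First compute Macaulay numerator sum_t t * PV_t:
  t * PV_t at t = 0.5000: 6.714628
  t * PV_t at t = 1.0000: 12.881781
  t * PV_t at t = 1.5000: 18.534937
  t * PV_t at t = 2.0000: 1716.973910
Macaulay duration D = 1755.105256 / 897.154617 = 1.956302
Modified duration = D / (1 + y/m) = 1.956302 / (1 + 0.042500) = 1.876549


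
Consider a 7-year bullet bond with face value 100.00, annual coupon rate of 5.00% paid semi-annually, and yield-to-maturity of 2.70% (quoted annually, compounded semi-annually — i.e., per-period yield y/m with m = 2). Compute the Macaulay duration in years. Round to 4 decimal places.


Answer: Macaulay duration = 6.0708 years

Derivation:
Coupon per period c = face * coupon_rate / m = 2.500000
Periods per year m = 2; per-period yield y/m = 0.013500
Number of cashflows N = 14
Cashflows (t years, CF_t, discount factor 1/(1+y/m)^(m*t), PV):
  t = 0.5000: CF_t = 2.500000, DF = 0.986680, PV = 2.466700
  t = 1.0000: CF_t = 2.500000, DF = 0.973537, PV = 2.433843
  t = 1.5000: CF_t = 2.500000, DF = 0.960569, PV = 2.401423
  t = 2.0000: CF_t = 2.500000, DF = 0.947774, PV = 2.369436
  t = 2.5000: CF_t = 2.500000, DF = 0.935150, PV = 2.337875
  t = 3.0000: CF_t = 2.500000, DF = 0.922694, PV = 2.306734
  t = 3.5000: CF_t = 2.500000, DF = 0.910403, PV = 2.276008
  t = 4.0000: CF_t = 2.500000, DF = 0.898276, PV = 2.245691
  t = 4.5000: CF_t = 2.500000, DF = 0.886311, PV = 2.215778
  t = 5.0000: CF_t = 2.500000, DF = 0.874505, PV = 2.186263
  t = 5.5000: CF_t = 2.500000, DF = 0.862857, PV = 2.157142
  t = 6.0000: CF_t = 2.500000, DF = 0.851363, PV = 2.128408
  t = 6.5000: CF_t = 2.500000, DF = 0.840023, PV = 2.100058
  t = 7.0000: CF_t = 102.500000, DF = 0.828834, PV = 84.955465
Price P = sum_t PV_t = 114.580824
Macaulay numerator sum_t t * PV_t:
  t * PV_t at t = 0.5000: 1.233350
  t * PV_t at t = 1.0000: 2.433843
  t * PV_t at t = 1.5000: 3.602135
  t * PV_t at t = 2.0000: 4.738872
  t * PV_t at t = 2.5000: 5.844687
  t * PV_t at t = 3.0000: 6.920202
  t * PV_t at t = 3.5000: 7.966027
  t * PV_t at t = 4.0000: 8.982764
  t * PV_t at t = 4.5000: 9.971001
  t * PV_t at t = 5.0000: 10.931317
  t * PV_t at t = 5.5000: 11.864281
  t * PV_t at t = 6.0000: 12.770451
  t * PV_t at t = 6.5000: 13.650375
  t * PV_t at t = 7.0000: 594.688257
Macaulay duration D = (sum_t t * PV_t) / P = 695.597560 / 114.580824 = 6.070803


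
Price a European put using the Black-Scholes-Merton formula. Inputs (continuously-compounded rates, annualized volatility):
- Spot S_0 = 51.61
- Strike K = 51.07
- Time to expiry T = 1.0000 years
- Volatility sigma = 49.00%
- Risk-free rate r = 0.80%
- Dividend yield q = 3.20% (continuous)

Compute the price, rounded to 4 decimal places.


d1 = (ln(S/K) + (r - q + 0.5*sigma^2) * T) / (sigma * sqrt(T)) = 0.21748615
d2 = d1 - sigma * sqrt(T) = -0.27251385
exp(-rT) = 0.99203191; exp(-qT) = 0.96850658
P = K * exp(-rT) * N(-d2) - S_0 * exp(-qT) * N(-d1)
N(-d1) = 0.41391475; N(-d2) = 0.60738653
P = 51.0700 * 0.99203191 * 0.60738653 - 51.6100 * 0.96850658 * 0.41391475 = 10.0827

Answer: Price = 10.0827


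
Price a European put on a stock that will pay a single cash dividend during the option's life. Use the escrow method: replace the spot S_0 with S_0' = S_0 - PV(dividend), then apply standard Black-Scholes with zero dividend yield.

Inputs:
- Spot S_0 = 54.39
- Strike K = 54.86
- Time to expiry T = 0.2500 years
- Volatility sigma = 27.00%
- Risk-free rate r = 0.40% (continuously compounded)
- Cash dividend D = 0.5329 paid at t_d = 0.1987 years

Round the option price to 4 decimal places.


Answer: Price = 3.4221

Derivation:
PV(D) = D * exp(-r * t_d) = 0.5329 * 0.99920552 = 0.53247662
S_0' = S_0 - PV(D) = 54.3900 - 0.53247662 = 53.85752338
d1 = (ln(S_0'/K) + (r + sigma^2/2)*T) / (sigma*sqrt(T)) = -0.06170283
d2 = d1 - sigma*sqrt(T) = -0.19670283
exp(-rT) = 0.99900050
N(-d1) = 0.52460026; N(-d2) = 0.57796995
P = K * exp(-rT) * N(-d2) - S_0' * N(-d1) = 54.8600 * 0.99900050 * 0.57796995 - 53.85752338 * 0.52460026 = 3.4221


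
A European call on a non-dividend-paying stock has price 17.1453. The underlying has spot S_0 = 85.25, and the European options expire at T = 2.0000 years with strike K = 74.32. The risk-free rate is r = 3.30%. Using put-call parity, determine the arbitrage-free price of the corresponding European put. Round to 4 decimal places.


Put-call parity: C - P = S_0 * exp(-qT) - K * exp(-rT).
S_0 * exp(-qT) = 85.2500 * 1.00000000 = 85.25000000
K * exp(-rT) = 74.3200 * 0.93613086 = 69.57324583
P = C - S*exp(-qT) + K*exp(-rT)
P = 17.1453 - 85.25000000 + 69.57324583 = 1.4685

Answer: Put price = 1.4685


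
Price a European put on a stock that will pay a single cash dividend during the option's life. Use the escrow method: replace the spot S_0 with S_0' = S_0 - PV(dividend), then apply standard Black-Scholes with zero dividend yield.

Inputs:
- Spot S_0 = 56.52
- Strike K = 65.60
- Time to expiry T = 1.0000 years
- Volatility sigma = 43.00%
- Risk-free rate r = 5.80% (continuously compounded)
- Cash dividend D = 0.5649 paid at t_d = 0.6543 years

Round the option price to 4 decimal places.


PV(D) = D * exp(-r * t_d) = 0.5649 * 0.96276166 = 0.54386406
S_0' = S_0 - PV(D) = 56.5200 - 0.54386406 = 55.97613594
d1 = (ln(S_0'/K) + (r + sigma^2/2)*T) / (sigma*sqrt(T)) = -0.01907033
d2 = d1 - sigma*sqrt(T) = -0.44907033
exp(-rT) = 0.94364995
N(-d1) = 0.50760750; N(-d2) = 0.67330954
P = K * exp(-rT) * N(-d2) - S_0' * N(-d1) = 65.6000 * 0.94364995 * 0.67330954 - 55.97613594 * 0.50760750 = 13.2663

Answer: Price = 13.2663


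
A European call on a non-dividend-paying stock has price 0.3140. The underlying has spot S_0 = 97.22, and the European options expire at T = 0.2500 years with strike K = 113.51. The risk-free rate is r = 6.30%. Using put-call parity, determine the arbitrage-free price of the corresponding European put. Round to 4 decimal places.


Put-call parity: C - P = S_0 * exp(-qT) - K * exp(-rT).
S_0 * exp(-qT) = 97.2200 * 1.00000000 = 97.22000000
K * exp(-rT) = 113.5100 * 0.98437338 = 111.73622266
P = C - S*exp(-qT) + K*exp(-rT)
P = 0.3140 - 97.22000000 + 111.73622266 = 14.8302

Answer: Put price = 14.8302


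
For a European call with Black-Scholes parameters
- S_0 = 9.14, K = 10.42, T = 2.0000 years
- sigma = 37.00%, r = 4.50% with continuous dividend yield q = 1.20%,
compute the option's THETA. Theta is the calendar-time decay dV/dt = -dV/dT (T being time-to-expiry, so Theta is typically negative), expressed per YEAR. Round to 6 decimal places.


Answer: Theta = -0.551815

Derivation:
d1 = 0.1372806711; d2 = -0.3859783470
phi(d1) = 0.3952007068; exp(-qT) = 0.9762857098; exp(-rT) = 0.9139311853
Theta = -S*exp(-qT)*phi(d1)*sigma/(2*sqrt(T)) - r*K*exp(-rT)*N(d2) + q*S*exp(-qT)*N(d1)
N(d1) = 0.5545955260; N(d2) = 0.3497563526; sqrt(T) = 1.4142135624
Term 1 = -9.1400 * 0.9762857098 * 0.3952007068 * 0.3700 / (2 * 1.4142135624) = -0.4613149948
Term 2 = -0.0450 * 10.4200 * 0.9139311853 * 0.3497563526 = -0.1498854033
Term 3 = 0.0120 * 9.1400 * 0.9762857098 * 0.5545955260 = 0.0593855436
Theta = -0.4613149948 + (-0.1498854033) + (0.0593855436) = -0.551815


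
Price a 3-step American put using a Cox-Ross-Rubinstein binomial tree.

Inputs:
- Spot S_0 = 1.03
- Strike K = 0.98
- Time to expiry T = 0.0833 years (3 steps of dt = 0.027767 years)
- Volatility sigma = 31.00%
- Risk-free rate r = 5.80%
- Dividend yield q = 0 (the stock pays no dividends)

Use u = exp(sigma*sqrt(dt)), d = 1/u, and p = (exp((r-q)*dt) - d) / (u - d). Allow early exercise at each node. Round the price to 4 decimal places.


dt = T/N = 0.027767
u = exp(sigma*sqrt(dt)) = 1.053014; d = 1/u = 0.949655
p = (exp((r-q)*dt) - d) / (u - d) = 0.502683
Discount per step: exp(-r*dt) = 0.998391
Stock lattice S(k, i) with i counting down-moves:
  k=0: S(0,0) = 1.0300
  k=1: S(1,0) = 1.0846; S(1,1) = 0.9781
  k=2: S(2,0) = 1.1421; S(2,1) = 1.0300; S(2,2) = 0.9289
  k=3: S(3,0) = 1.2027; S(3,1) = 1.0846; S(3,2) = 0.9781; S(3,3) = 0.8821
Terminal payoffs V(N, i) = max(K - S_T, 0):
  V(3,0) = 0.000000; V(3,1) = 0.000000; V(3,2) = 0.001855; V(3,3) = 0.097865
Backward induction: V(k, i) = exp(-r*dt) * [p * V(k+1, i) + (1-p) * V(k+1, i+1)]; then take max(V_cont, immediate exercise) for American.
  V(2,0) = exp(-r*dt) * [p*0.000000 + (1-p)*0.000000] = 0.000000; exercise = 0.000000; V(2,0) = max -> 0.000000
  V(2,1) = exp(-r*dt) * [p*0.000000 + (1-p)*0.001855] = 0.000921; exercise = 0.000000; V(2,1) = max -> 0.000921
  V(2,2) = exp(-r*dt) * [p*0.001855 + (1-p)*0.097865] = 0.049523; exercise = 0.051100; V(2,2) = max -> 0.051100
  V(1,0) = exp(-r*dt) * [p*0.000000 + (1-p)*0.000921] = 0.000457; exercise = 0.000000; V(1,0) = max -> 0.000457
  V(1,1) = exp(-r*dt) * [p*0.000921 + (1-p)*0.051100] = 0.025834; exercise = 0.001855; V(1,1) = max -> 0.025834
  V(0,0) = exp(-r*dt) * [p*0.000457 + (1-p)*0.025834] = 0.013057; exercise = 0.000000; V(0,0) = max -> 0.013057

Answer: Price = V(0,0) = 0.0131


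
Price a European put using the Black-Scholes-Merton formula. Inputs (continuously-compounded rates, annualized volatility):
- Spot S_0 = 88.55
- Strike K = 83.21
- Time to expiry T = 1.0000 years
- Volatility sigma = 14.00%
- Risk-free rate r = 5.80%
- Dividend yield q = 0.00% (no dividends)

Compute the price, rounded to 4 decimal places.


Answer: Price = 1.2623

Derivation:
d1 = (ln(S/K) + (r - q + 0.5*sigma^2) * T) / (sigma * sqrt(T)) = 0.92857022
d2 = d1 - sigma * sqrt(T) = 0.78857022
exp(-rT) = 0.94364995; exp(-qT) = 1.00000000
P = K * exp(-rT) * N(-d2) - S_0 * exp(-qT) * N(-d1)
N(-d1) = 0.17655593; N(-d2) = 0.21518162
P = 83.2100 * 0.94364995 * 0.21518162 - 88.5500 * 1.00000000 * 0.17655593 = 1.2623


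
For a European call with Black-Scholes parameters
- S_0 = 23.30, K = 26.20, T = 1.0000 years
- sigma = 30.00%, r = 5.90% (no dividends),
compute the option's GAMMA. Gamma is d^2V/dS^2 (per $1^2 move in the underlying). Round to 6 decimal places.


d1 = -0.0443535007; d2 = -0.3443535007
phi(d1) = 0.3985500671; exp(-qT) = 1.0000000000; exp(-rT) = 0.9427067692
Gamma = exp(-qT) * phi(d1) / (S * sigma * sqrt(T)) = 1.0000000000 * 0.3985500671 / (23.3000 * 0.3000 * 1.0000000000) = 0.057017

Answer: Gamma = 0.057017


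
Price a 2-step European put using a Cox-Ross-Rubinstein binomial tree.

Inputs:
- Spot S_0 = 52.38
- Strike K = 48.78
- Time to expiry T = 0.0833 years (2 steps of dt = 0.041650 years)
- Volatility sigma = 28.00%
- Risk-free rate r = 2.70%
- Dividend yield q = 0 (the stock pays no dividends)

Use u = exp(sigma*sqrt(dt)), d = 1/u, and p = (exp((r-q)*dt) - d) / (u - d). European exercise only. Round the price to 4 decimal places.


Answer: Price = V(0,0) = 0.5222

Derivation:
dt = T/N = 0.041650
u = exp(sigma*sqrt(dt)) = 1.058808; d = 1/u = 0.944459
p = (exp((r-q)*dt) - d) / (u - d) = 0.495558
Discount per step: exp(-r*dt) = 0.998876
Stock lattice S(k, i) with i counting down-moves:
  k=0: S(0,0) = 52.3800
  k=1: S(1,0) = 55.4603; S(1,1) = 49.4707
  k=2: S(2,0) = 58.7218; S(2,1) = 52.3800; S(2,2) = 46.7231
Terminal payoffs V(N, i) = max(K - S_T, 0):
  V(2,0) = 0.000000; V(2,1) = 0.000000; V(2,2) = 2.056924
Backward induction: V(k, i) = exp(-r*dt) * [p * V(k+1, i) + (1-p) * V(k+1, i+1)].
  V(1,0) = exp(-r*dt) * [p*0.000000 + (1-p)*0.000000] = 0.000000
  V(1,1) = exp(-r*dt) * [p*0.000000 + (1-p)*2.056924] = 1.036433
  V(0,0) = exp(-r*dt) * [p*0.000000 + (1-p)*1.036433] = 0.522233


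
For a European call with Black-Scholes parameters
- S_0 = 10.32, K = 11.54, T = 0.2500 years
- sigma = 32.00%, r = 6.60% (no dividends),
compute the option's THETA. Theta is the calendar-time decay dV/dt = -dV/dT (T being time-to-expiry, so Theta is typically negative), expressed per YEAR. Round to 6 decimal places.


Answer: Theta = -1.340831

Derivation:
d1 = -0.5152218814; d2 = -0.6752218814
phi(d1) = 0.3493554734; exp(-qT) = 1.0000000000; exp(-rT) = 0.9836353794
Theta = -S*exp(-qT)*phi(d1)*sigma/(2*sqrt(T)) - r*K*exp(-rT)*N(d2) + q*S*exp(-qT)*N(d1)
N(d1) = 0.3031989901; N(d2) = 0.2497674033; sqrt(T) = 0.5000000000
Term 1 = -10.3200 * 1.0000000000 * 0.3493554734 * 0.3200 / (2 * 0.5000000000) = -1.1537115154
Term 2 = -0.0660 * 11.5400 * 0.9836353794 * 0.2497674033 = -0.1871197567
Term 3 = 0 (no dividend yield, q = 0)
Theta = -1.1537115154 + (-0.1871197567) + (0.0000000000) = -1.340831


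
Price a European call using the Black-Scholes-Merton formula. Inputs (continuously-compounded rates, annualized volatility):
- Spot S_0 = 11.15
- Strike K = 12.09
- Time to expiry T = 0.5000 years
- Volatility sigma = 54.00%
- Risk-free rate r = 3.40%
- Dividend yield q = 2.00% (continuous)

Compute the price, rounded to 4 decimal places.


Answer: Price = 1.3440

Derivation:
d1 = (ln(S/K) + (r - q + 0.5*sigma^2) * T) / (sigma * sqrt(T)) = -0.00272149
d2 = d1 - sigma * sqrt(T) = -0.38455915
exp(-rT) = 0.98314368; exp(-qT) = 0.99004983
C = S_0 * exp(-qT) * N(d1) - K * exp(-rT) * N(d2)
N(d1) = 0.49891428; N(d2) = 0.35028203
C = 11.1500 * 0.99004983 * 0.49891428 - 12.0900 * 0.98314368 * 0.35028203 = 1.3440


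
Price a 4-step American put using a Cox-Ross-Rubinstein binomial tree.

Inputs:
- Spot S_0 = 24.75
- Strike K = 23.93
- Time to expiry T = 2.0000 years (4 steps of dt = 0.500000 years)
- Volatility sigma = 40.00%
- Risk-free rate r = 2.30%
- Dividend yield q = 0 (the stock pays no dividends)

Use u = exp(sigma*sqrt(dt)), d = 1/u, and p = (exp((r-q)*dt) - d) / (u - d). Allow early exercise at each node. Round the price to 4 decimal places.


dt = T/N = 0.500000
u = exp(sigma*sqrt(dt)) = 1.326896; d = 1/u = 0.753638
p = (exp((r-q)*dt) - d) / (u - d) = 0.449934
Discount per step: exp(-r*dt) = 0.988566
Stock lattice S(k, i) with i counting down-moves:
  k=0: S(0,0) = 24.7500
  k=1: S(1,0) = 32.8407; S(1,1) = 18.6525
  k=2: S(2,0) = 43.5762; S(2,1) = 24.7500; S(2,2) = 14.0573
  k=3: S(3,0) = 57.8211; S(3,1) = 32.8407; S(3,2) = 18.6525; S(3,3) = 10.5941
  k=4: S(4,0) = 76.7226; S(4,1) = 43.5762; S(4,2) = 24.7500; S(4,3) = 14.0573; S(4,4) = 7.9841
Terminal payoffs V(N, i) = max(K - S_T, 0):
  V(4,0) = 0.000000; V(4,1) = 0.000000; V(4,2) = 0.000000; V(4,3) = 9.872725; V(4,4) = 15.945879
Backward induction: V(k, i) = exp(-r*dt) * [p * V(k+1, i) + (1-p) * V(k+1, i+1)]; then take max(V_cont, immediate exercise) for American.
  V(3,0) = exp(-r*dt) * [p*0.000000 + (1-p)*0.000000] = 0.000000; exercise = 0.000000; V(3,0) = max -> 0.000000
  V(3,1) = exp(-r*dt) * [p*0.000000 + (1-p)*0.000000] = 0.000000; exercise = 0.000000; V(3,1) = max -> 0.000000
  V(3,2) = exp(-r*dt) * [p*0.000000 + (1-p)*9.872725] = 5.368560; exercise = 5.277452; V(3,2) = max -> 5.368560
  V(3,3) = exp(-r*dt) * [p*9.872725 + (1-p)*15.945879] = 13.062280; exercise = 13.335899; V(3,3) = max -> 13.335899
  V(2,0) = exp(-r*dt) * [p*0.000000 + (1-p)*0.000000] = 0.000000; exercise = 0.000000; V(2,0) = max -> 0.000000
  V(2,1) = exp(-r*dt) * [p*0.000000 + (1-p)*5.368560] = 2.919299; exercise = 0.000000; V(2,1) = max -> 2.919299
  V(2,2) = exp(-r*dt) * [p*5.368560 + (1-p)*13.335899] = 9.639630; exercise = 9.872725; V(2,2) = max -> 9.872725
  V(1,0) = exp(-r*dt) * [p*0.000000 + (1-p)*2.919299] = 1.587447; exercise = 0.000000; V(1,0) = max -> 1.587447
  V(1,1) = exp(-r*dt) * [p*2.919299 + (1-p)*9.872725] = 6.667032; exercise = 5.277452; V(1,1) = max -> 6.667032
  V(0,0) = exp(-r*dt) * [p*1.587447 + (1-p)*6.667032] = 4.331457; exercise = 0.000000; V(0,0) = max -> 4.331457

Answer: Price = V(0,0) = 4.3315


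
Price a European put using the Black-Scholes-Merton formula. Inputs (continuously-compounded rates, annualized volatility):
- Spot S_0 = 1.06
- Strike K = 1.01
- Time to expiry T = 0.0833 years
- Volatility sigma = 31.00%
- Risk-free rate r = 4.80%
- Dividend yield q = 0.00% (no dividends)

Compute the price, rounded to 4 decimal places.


d1 = (ln(S/K) + (r - q + 0.5*sigma^2) * T) / (sigma * sqrt(T)) = 0.62946983
d2 = d1 - sigma * sqrt(T) = 0.53999844
exp(-rT) = 0.99600958; exp(-qT) = 1.00000000
P = K * exp(-rT) * N(-d2) - S_0 * exp(-qT) * N(-d1)
N(-d1) = 0.26452076; N(-d2) = 0.29459905
P = 1.0100 * 0.99600958 * 0.29459905 - 1.0600 * 1.00000000 * 0.26452076 = 0.0160

Answer: Price = 0.0160


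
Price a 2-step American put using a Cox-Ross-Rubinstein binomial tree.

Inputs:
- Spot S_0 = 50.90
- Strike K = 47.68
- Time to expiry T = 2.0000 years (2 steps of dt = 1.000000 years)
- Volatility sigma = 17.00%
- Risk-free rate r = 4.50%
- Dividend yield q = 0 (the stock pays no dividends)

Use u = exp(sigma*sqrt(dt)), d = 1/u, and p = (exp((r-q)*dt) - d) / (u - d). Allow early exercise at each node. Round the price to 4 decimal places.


dt = T/N = 1.000000
u = exp(sigma*sqrt(dt)) = 1.185305; d = 1/u = 0.843665
p = (exp((r-q)*dt) - d) / (u - d) = 0.592328
Discount per step: exp(-r*dt) = 0.955997
Stock lattice S(k, i) with i counting down-moves:
  k=0: S(0,0) = 50.9000
  k=1: S(1,0) = 60.3320; S(1,1) = 42.9425
  k=2: S(2,0) = 71.5118; S(2,1) = 50.9000; S(2,2) = 36.2291
Terminal payoffs V(N, i) = max(K - S_T, 0):
  V(2,0) = 0.000000; V(2,1) = 0.000000; V(2,2) = 11.450891
Backward induction: V(k, i) = exp(-r*dt) * [p * V(k+1, i) + (1-p) * V(k+1, i+1)]; then take max(V_cont, immediate exercise) for American.
  V(1,0) = exp(-r*dt) * [p*0.000000 + (1-p)*0.000000] = 0.000000; exercise = 0.000000; V(1,0) = max -> 0.000000
  V(1,1) = exp(-r*dt) * [p*0.000000 + (1-p)*11.450891] = 4.462792; exercise = 4.737461; V(1,1) = max -> 4.737461
  V(0,0) = exp(-r*dt) * [p*0.000000 + (1-p)*4.737461] = 1.846346; exercise = 0.000000; V(0,0) = max -> 1.846346

Answer: Price = V(0,0) = 1.8463


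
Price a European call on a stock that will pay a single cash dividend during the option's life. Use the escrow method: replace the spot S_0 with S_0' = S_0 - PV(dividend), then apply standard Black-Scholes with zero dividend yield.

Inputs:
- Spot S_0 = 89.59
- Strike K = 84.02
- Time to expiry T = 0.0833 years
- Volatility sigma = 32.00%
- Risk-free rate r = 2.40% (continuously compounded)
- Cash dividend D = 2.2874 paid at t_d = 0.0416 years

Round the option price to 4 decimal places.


Answer: Price = 5.1743

Derivation:
PV(D) = D * exp(-r * t_d) = 2.2874 * 0.99900210 = 2.28511740
S_0' = S_0 - PV(D) = 89.5900 - 2.28511740 = 87.30488260
d1 = (ln(S_0'/K) + (r + sigma^2/2)*T) / (sigma*sqrt(T)) = 0.48307558
d2 = d1 - sigma*sqrt(T) = 0.39071801
exp(-rT) = 0.99800280
N(d1) = 0.68547896; N(d2) = 0.65199716
C = S_0' * N(d1) - K * exp(-rT) * N(d2) = 87.30488260 * 0.68547896 - 84.0200 * 0.99800280 * 0.65199716 = 5.1743


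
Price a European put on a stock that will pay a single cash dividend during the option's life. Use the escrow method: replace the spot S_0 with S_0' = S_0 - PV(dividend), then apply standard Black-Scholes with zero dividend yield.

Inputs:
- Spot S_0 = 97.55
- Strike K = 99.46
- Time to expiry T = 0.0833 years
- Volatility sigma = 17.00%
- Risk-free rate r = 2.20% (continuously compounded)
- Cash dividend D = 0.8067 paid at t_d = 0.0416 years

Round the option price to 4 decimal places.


PV(D) = D * exp(-r * t_d) = 0.8067 * 0.99908522 = 0.80596205
S_0' = S_0 - PV(D) = 97.5500 - 0.80596205 = 96.74403795
d1 = (ln(S_0'/K) + (r + sigma^2/2)*T) / (sigma*sqrt(T)) = -0.50240667
d2 = d1 - sigma*sqrt(T) = -0.55147162
exp(-rT) = 0.99816908
N(-d1) = 0.69230925; N(-d2) = 0.70934479
P = K * exp(-rT) * N(-d2) - S_0' * N(-d1) = 99.4600 * 0.99816908 * 0.70934479 - 96.74403795 * 0.69230925 = 3.4455

Answer: Price = 3.4455


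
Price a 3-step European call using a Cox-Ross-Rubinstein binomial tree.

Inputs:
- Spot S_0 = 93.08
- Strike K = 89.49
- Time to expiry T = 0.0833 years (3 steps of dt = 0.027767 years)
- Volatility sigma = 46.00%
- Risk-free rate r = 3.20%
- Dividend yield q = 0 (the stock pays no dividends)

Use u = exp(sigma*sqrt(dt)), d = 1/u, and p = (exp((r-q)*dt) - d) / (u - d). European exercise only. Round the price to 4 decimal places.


Answer: Price = V(0,0) = 7.1818

Derivation:
dt = T/N = 0.027767
u = exp(sigma*sqrt(dt)) = 1.079666; d = 1/u = 0.926213
p = (exp((r-q)*dt) - d) / (u - d) = 0.486639
Discount per step: exp(-r*dt) = 0.999112
Stock lattice S(k, i) with i counting down-moves:
  k=0: S(0,0) = 93.0800
  k=1: S(1,0) = 100.4953; S(1,1) = 86.2119
  k=2: S(2,0) = 108.5013; S(2,1) = 93.0800; S(2,2) = 79.8505
  k=3: S(3,0) = 117.1451; S(3,1) = 100.4953; S(3,2) = 86.2119; S(3,3) = 73.9586
Terminal payoffs V(N, i) = max(S_T - K, 0):
  V(3,0) = 27.655100; V(3,1) = 11.005271; V(3,2) = 0.000000; V(3,3) = 0.000000
Backward induction: V(k, i) = exp(-r*dt) * [p * V(k+1, i) + (1-p) * V(k+1, i+1)].
  V(2,0) = exp(-r*dt) * [p*27.655100 + (1-p)*11.005271] = 19.090763
  V(2,1) = exp(-r*dt) * [p*11.005271 + (1-p)*0.000000] = 5.350842
  V(2,2) = exp(-r*dt) * [p*0.000000 + (1-p)*0.000000] = 0.000000
  V(1,0) = exp(-r*dt) * [p*19.090763 + (1-p)*5.350842] = 12.026538
  V(1,1) = exp(-r*dt) * [p*5.350842 + (1-p)*0.000000] = 2.601618
  V(0,0) = exp(-r*dt) * [p*12.026538 + (1-p)*2.601618] = 7.181771


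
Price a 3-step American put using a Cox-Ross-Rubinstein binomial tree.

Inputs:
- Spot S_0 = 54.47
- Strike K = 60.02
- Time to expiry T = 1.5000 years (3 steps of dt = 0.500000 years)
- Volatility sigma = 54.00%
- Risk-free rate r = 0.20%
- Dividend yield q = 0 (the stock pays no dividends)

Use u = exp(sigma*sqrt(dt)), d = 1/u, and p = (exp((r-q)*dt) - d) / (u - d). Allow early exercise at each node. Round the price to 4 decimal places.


Answer: Price = V(0,0) = 18.6762

Derivation:
dt = T/N = 0.500000
u = exp(sigma*sqrt(dt)) = 1.464974; d = 1/u = 0.682606
p = (exp((r-q)*dt) - d) / (u - d) = 0.406963
Discount per step: exp(-r*dt) = 0.999000
Stock lattice S(k, i) with i counting down-moves:
  k=0: S(0,0) = 54.4700
  k=1: S(1,0) = 79.7971; S(1,1) = 37.1815
  k=2: S(2,0) = 116.9008; S(2,1) = 54.4700; S(2,2) = 25.3803
  k=3: S(3,0) = 171.2566; S(3,1) = 79.7971; S(3,2) = 37.1815; S(3,3) = 17.3248
Terminal payoffs V(N, i) = max(K - S_T, 0):
  V(3,0) = 0.000000; V(3,1) = 0.000000; V(3,2) = 22.838459; V(3,3) = 42.695233
Backward induction: V(k, i) = exp(-r*dt) * [p * V(k+1, i) + (1-p) * V(k+1, i+1)]; then take max(V_cont, immediate exercise) for American.
  V(2,0) = exp(-r*dt) * [p*0.000000 + (1-p)*0.000000] = 0.000000; exercise = 0.000000; V(2,0) = max -> 0.000000
  V(2,1) = exp(-r*dt) * [p*0.000000 + (1-p)*22.838459] = 13.530524; exercise = 5.550000; V(2,1) = max -> 13.530524
  V(2,2) = exp(-r*dt) * [p*22.838459 + (1-p)*42.695233] = 34.579672; exercise = 34.639662; V(2,2) = max -> 34.639662
  V(1,0) = exp(-r*dt) * [p*0.000000 + (1-p)*13.530524] = 8.016087; exercise = 0.000000; V(1,0) = max -> 8.016087
  V(1,1) = exp(-r*dt) * [p*13.530524 + (1-p)*34.639662] = 26.022997; exercise = 22.838459; V(1,1) = max -> 26.022997
  V(0,0) = exp(-r*dt) * [p*8.016087 + (1-p)*26.022997] = 18.676173; exercise = 5.550000; V(0,0) = max -> 18.676173


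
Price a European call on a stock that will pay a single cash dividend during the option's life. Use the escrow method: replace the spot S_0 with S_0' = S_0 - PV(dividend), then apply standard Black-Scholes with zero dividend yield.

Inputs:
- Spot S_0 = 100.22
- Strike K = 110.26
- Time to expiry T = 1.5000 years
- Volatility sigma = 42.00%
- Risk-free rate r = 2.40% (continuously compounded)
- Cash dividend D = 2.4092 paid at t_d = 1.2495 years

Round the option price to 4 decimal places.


PV(D) = D * exp(-r * t_d) = 2.4092 * 0.97045718 = 2.33802544
S_0' = S_0 - PV(D) = 100.2200 - 2.33802544 = 97.88197456
d1 = (ln(S_0'/K) + (r + sigma^2/2)*T) / (sigma*sqrt(T)) = 0.09568795
d2 = d1 - sigma*sqrt(T) = -0.41870489
exp(-rT) = 0.96464029
N(d1) = 0.53811580; N(d2) = 0.33771591
C = S_0' * N(d1) - K * exp(-rT) * N(d2) = 97.88197456 * 0.53811580 - 110.2600 * 0.96464029 * 0.33771591 = 16.7520

Answer: Price = 16.7520


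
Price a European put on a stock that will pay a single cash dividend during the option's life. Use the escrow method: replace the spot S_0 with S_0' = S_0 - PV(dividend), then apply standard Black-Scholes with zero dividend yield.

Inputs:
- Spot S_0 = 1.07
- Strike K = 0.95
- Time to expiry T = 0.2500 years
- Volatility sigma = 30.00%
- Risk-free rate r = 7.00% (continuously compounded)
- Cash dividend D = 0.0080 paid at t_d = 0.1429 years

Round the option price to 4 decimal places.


Answer: Price = 0.0161

Derivation:
PV(D) = D * exp(-r * t_d) = 0.0080 * 0.99004686 = 0.00792037
S_0' = S_0 - PV(D) = 1.0700 - 0.00792037 = 1.06207963
d1 = (ln(S_0'/K) + (r + sigma^2/2)*T) / (sigma*sqrt(T)) = 0.93514794
d2 = d1 - sigma*sqrt(T) = 0.78514794
exp(-rT) = 0.98265224
N(-d1) = 0.17485603; N(-d2) = 0.21618342
P = K * exp(-rT) * N(-d2) - S_0' * N(-d1) = 0.9500 * 0.98265224 * 0.21618342 - 1.06207963 * 0.17485603 = 0.0161


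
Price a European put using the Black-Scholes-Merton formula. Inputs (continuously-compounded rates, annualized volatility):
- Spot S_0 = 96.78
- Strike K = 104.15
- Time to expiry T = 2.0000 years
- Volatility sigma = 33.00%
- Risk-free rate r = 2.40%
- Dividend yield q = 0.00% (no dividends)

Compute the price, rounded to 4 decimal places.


d1 = (ln(S/K) + (r - q + 0.5*sigma^2) * T) / (sigma * sqrt(T)) = 0.17893700
d2 = d1 - sigma * sqrt(T) = -0.28775348
exp(-rT) = 0.95313379; exp(-qT) = 1.00000000
P = K * exp(-rT) * N(-d2) - S_0 * exp(-qT) * N(-d1)
N(-d1) = 0.42899358; N(-d2) = 0.61323227
P = 104.1500 * 0.95313379 * 0.61323227 - 96.7800 * 1.00000000 * 0.42899358 = 19.3569

Answer: Price = 19.3569


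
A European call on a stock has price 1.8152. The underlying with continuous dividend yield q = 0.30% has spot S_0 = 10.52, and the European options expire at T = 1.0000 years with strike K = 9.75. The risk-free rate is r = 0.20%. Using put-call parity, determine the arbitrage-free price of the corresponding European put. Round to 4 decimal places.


Answer: Put price = 1.0572

Derivation:
Put-call parity: C - P = S_0 * exp(-qT) - K * exp(-rT).
S_0 * exp(-qT) = 10.5200 * 0.99700450 = 10.48848729
K * exp(-rT) = 9.7500 * 0.99800200 = 9.73051949
P = C - S*exp(-qT) + K*exp(-rT)
P = 1.8152 - 10.48848729 + 9.73051949 = 1.0572


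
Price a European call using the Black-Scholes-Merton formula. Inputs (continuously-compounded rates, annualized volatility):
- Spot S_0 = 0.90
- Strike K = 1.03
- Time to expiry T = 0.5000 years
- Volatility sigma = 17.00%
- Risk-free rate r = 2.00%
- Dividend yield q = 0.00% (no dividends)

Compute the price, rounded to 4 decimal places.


d1 = (ln(S/K) + (r - q + 0.5*sigma^2) * T) / (sigma * sqrt(T)) = -0.97908765
d2 = d1 - sigma * sqrt(T) = -1.09929580
exp(-rT) = 0.99004983; exp(-qT) = 1.00000000
C = S_0 * exp(-qT) * N(d1) - K * exp(-rT) * N(d2)
N(d1) = 0.16376834; N(d2) = 0.13581953
C = 0.9000 * 1.00000000 * 0.16376834 - 1.0300 * 0.99004983 * 0.13581953 = 0.0089

Answer: Price = 0.0089


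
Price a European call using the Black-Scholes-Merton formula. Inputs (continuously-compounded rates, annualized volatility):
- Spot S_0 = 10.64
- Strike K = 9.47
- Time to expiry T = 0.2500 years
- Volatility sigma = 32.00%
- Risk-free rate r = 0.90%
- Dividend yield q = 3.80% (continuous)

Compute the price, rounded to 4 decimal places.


d1 = (ln(S/K) + (r - q + 0.5*sigma^2) * T) / (sigma * sqrt(T)) = 0.76275985
d2 = d1 - sigma * sqrt(T) = 0.60275985
exp(-rT) = 0.99775253; exp(-qT) = 0.99054498
C = S_0 * exp(-qT) * N(d1) - K * exp(-rT) * N(d2)
N(d1) = 0.77719669; N(d2) = 0.72666577
C = 10.6400 * 0.99054498 * 0.77719669 - 9.4700 * 0.99775253 * 0.72666577 = 1.3251

Answer: Price = 1.3251


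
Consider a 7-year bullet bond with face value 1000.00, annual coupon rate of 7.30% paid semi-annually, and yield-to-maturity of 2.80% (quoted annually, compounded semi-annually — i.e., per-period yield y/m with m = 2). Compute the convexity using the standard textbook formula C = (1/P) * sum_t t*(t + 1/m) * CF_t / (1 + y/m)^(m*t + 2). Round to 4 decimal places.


Answer: Convexity = 39.3972

Derivation:
Coupon per period c = face * coupon_rate / m = 36.500000
Periods per year m = 2; per-period yield y/m = 0.014000
Number of cashflows N = 14
Cashflows (t years, CF_t, discount factor 1/(1+y/m)^(m*t), PV):
  t = 0.5000: CF_t = 36.500000, DF = 0.986193, PV = 35.996055
  t = 1.0000: CF_t = 36.500000, DF = 0.972577, PV = 35.499068
  t = 1.5000: CF_t = 36.500000, DF = 0.959149, PV = 35.008943
  t = 2.0000: CF_t = 36.500000, DF = 0.945906, PV = 34.525585
  t = 2.5000: CF_t = 36.500000, DF = 0.932847, PV = 34.048900
  t = 3.0000: CF_t = 36.500000, DF = 0.919967, PV = 33.578797
  t = 3.5000: CF_t = 36.500000, DF = 0.907265, PV = 33.115185
  t = 4.0000: CF_t = 36.500000, DF = 0.894739, PV = 32.657973
  t = 4.5000: CF_t = 36.500000, DF = 0.882386, PV = 32.207074
  t = 5.0000: CF_t = 36.500000, DF = 0.870203, PV = 31.762400
  t = 5.5000: CF_t = 36.500000, DF = 0.858188, PV = 31.323866
  t = 6.0000: CF_t = 36.500000, DF = 0.846339, PV = 30.891387
  t = 6.5000: CF_t = 36.500000, DF = 0.834654, PV = 30.464878
  t = 7.0000: CF_t = 1036.500000, DF = 0.823130, PV = 853.174637
Price P = sum_t PV_t = 1284.254749
Convexity numerator sum_t t*(t + 1/m) * CF_t / (1+y/m)^(m*t + 2):
  t = 0.5000: term = 17.504472
  t = 1.0000: term = 51.788377
  t = 1.5000: term = 102.146701
  t = 2.0000: term = 167.893986
  t = 2.5000: term = 248.363884
  t = 3.0000: term = 342.908716
  t = 3.5000: term = 450.899034
  t = 4.0000: term = 571.723205
  t = 4.5000: term = 704.786988
  t = 5.0000: term = 849.513135
  t = 5.5000: term = 1005.340988
  t = 6.0000: term = 1171.726094
  t = 6.5000: term = 1348.139818
  t = 7.0000: term = 43563.356067
Convexity = (1/P) * sum = 50596.091465 / 1284.254749 = 39.397239


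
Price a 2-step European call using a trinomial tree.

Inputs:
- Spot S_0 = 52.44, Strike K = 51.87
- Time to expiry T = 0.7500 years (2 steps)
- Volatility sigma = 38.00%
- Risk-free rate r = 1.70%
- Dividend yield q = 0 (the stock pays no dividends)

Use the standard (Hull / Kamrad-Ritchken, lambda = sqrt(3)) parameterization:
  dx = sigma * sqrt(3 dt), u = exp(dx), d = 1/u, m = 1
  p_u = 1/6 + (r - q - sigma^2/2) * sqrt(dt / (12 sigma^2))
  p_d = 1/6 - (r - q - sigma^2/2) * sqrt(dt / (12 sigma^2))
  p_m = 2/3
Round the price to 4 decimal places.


dt = T/N = 0.375000; dx = sigma*sqrt(3*dt) = 0.403051
u = exp(dx) = 1.496383; d = 1/u = 0.668278
p_u = 0.140988, p_m = 0.666667, p_d = 0.192346
Discount per step: exp(-r*dt) = 0.993645
Stock lattice S(k, j) with j the centered position index:
  k=0: S(0,+0) = 52.4400
  k=1: S(1,-1) = 35.0445; S(1,+0) = 52.4400; S(1,+1) = 78.4703
  k=2: S(2,-2) = 23.4195; S(2,-1) = 35.0445; S(2,+0) = 52.4400; S(2,+1) = 78.4703; S(2,+2) = 117.4217
Terminal payoffs V(N, j) = max(S_T - K, 0):
  V(2,-2) = 0.000000; V(2,-1) = 0.000000; V(2,+0) = 0.570000; V(2,+1) = 26.600325; V(2,+2) = 65.551660
Backward induction: V(k, j) = exp(-r*dt) * [p_u * V(k+1, j+1) + p_m * V(k+1, j) + p_d * V(k+1, j-1)]
  V(1,-1) = exp(-r*dt) * [p_u*0.570000 + p_m*0.000000 + p_d*0.000000] = 0.079852
  V(1,+0) = exp(-r*dt) * [p_u*26.600325 + p_m*0.570000 + p_d*0.000000] = 4.104067
  V(1,+1) = exp(-r*dt) * [p_u*65.551660 + p_m*26.600325 + p_d*0.570000] = 26.913035
  V(0,+0) = exp(-r*dt) * [p_u*26.913035 + p_m*4.104067 + p_d*0.079852] = 6.504209

Answer: Price = V(0,0) = 6.5042


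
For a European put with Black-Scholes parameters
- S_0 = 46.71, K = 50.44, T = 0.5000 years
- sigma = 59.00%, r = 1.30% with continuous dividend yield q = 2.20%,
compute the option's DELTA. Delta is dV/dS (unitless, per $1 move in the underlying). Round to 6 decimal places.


Answer: Delta = -0.489140

Derivation:
d1 = 0.0136597771; d2 = -0.4035332238
phi(d1) = 0.3989050629; exp(-qT) = 0.9890602788; exp(-rT) = 0.9935210793
N(-d1) = 0.4945507068
Delta = -exp(-qT) * N(-d1) = -0.9890602788 * 0.4945507068 = -0.489140


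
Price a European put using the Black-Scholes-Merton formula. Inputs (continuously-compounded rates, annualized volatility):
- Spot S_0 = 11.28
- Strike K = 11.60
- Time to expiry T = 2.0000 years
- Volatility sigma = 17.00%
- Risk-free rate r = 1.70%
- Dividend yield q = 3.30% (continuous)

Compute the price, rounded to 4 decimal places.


d1 = (ln(S/K) + (r - q + 0.5*sigma^2) * T) / (sigma * sqrt(T)) = -0.12925019
d2 = d1 - sigma * sqrt(T) = -0.36966649
exp(-rT) = 0.96657150; exp(-qT) = 0.93613086
P = K * exp(-rT) * N(-d2) - S_0 * exp(-qT) * N(-d1)
N(-d1) = 0.55142016; N(-d2) = 0.64418450
P = 11.6000 * 0.96657150 * 0.64418450 - 11.2800 * 0.93613086 * 0.55142016 = 1.4000

Answer: Price = 1.4000


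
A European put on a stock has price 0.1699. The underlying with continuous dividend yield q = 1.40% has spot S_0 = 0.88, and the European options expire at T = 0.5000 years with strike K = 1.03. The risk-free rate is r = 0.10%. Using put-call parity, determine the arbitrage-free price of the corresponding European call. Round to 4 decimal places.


Answer: Call price = 0.0143

Derivation:
Put-call parity: C - P = S_0 * exp(-qT) - K * exp(-rT).
S_0 * exp(-qT) = 0.8800 * 0.99302444 = 0.87386151
K * exp(-rT) = 1.0300 * 0.99950012 = 1.02948513
C = P + S*exp(-qT) - K*exp(-rT)
C = 0.1699 + 0.87386151 - 1.02948513 = 0.0143


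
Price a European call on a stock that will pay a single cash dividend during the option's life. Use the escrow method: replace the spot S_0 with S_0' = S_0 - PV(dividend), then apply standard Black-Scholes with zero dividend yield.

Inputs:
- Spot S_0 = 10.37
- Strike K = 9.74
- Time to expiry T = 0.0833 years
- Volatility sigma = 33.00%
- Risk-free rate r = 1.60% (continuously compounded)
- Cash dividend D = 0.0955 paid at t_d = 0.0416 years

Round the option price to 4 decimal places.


PV(D) = D * exp(-r * t_d) = 0.0955 * 0.99933462 = 0.09543646
S_0' = S_0 - PV(D) = 10.3700 - 0.09543646 = 10.27456354
d1 = (ln(S_0'/K) + (r + sigma^2/2)*T) / (sigma*sqrt(T)) = 0.62259892
d2 = d1 - sigma*sqrt(T) = 0.52735518
exp(-rT) = 0.99866809
N(d1) = 0.73322594; N(d2) = 0.70102652
C = S_0' * N(d1) - K * exp(-rT) * N(d2) = 10.27456354 * 0.73322594 - 9.7400 * 0.99866809 * 0.70102652 = 0.7147

Answer: Price = 0.7147


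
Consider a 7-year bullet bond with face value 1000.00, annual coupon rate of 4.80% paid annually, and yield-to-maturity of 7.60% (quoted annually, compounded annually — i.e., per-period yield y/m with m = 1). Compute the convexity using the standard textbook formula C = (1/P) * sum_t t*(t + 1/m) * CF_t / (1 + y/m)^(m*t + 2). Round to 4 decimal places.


Answer: Convexity = 39.4855

Derivation:
Coupon per period c = face * coupon_rate / m = 48.000000
Periods per year m = 1; per-period yield y/m = 0.076000
Number of cashflows N = 7
Cashflows (t years, CF_t, discount factor 1/(1+y/m)^(m*t), PV):
  t = 1.0000: CF_t = 48.000000, DF = 0.929368, PV = 44.609665
  t = 2.0000: CF_t = 48.000000, DF = 0.863725, PV = 41.458797
  t = 3.0000: CF_t = 48.000000, DF = 0.802718, PV = 38.530480
  t = 4.0000: CF_t = 48.000000, DF = 0.746021, PV = 35.808997
  t = 5.0000: CF_t = 48.000000, DF = 0.693328, PV = 33.279737
  t = 6.0000: CF_t = 48.000000, DF = 0.644357, PV = 30.929123
  t = 7.0000: CF_t = 1048.000000, DF = 0.598845, PV = 627.589087
Price P = sum_t PV_t = 852.205886
Convexity numerator sum_t t*(t + 1/m) * CF_t / (1+y/m)^(m*t + 2):
  t = 1.0000: term = 77.060961
  t = 2.0000: term = 214.853980
  t = 3.0000: term = 399.356840
  t = 4.0000: term = 618.582465
  t = 5.0000: term = 862.336150
  t = 6.0000: term = 1121.998709
  t = 7.0000: term = 30355.603233
Convexity = (1/P) * sum = 33649.792337 / 852.205886 = 39.485520


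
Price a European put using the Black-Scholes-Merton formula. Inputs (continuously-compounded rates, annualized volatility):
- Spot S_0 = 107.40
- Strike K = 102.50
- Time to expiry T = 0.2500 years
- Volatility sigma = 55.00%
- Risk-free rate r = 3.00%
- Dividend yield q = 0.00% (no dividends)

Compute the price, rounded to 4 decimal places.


d1 = (ln(S/K) + (r - q + 0.5*sigma^2) * T) / (sigma * sqrt(T)) = 0.33458139
d2 = d1 - sigma * sqrt(T) = 0.05958139
exp(-rT) = 0.99252805; exp(-qT) = 1.00000000
P = K * exp(-rT) * N(-d2) - S_0 * exp(-qT) * N(-d1)
N(-d1) = 0.36897044; N(-d2) = 0.47624452
P = 102.5000 * 0.99252805 * 0.47624452 - 107.4000 * 1.00000000 * 0.36897044 = 8.8229

Answer: Price = 8.8229


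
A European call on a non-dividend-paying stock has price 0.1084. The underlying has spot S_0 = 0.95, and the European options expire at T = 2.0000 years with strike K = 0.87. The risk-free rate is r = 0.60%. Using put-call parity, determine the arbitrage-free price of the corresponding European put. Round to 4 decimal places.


Answer: Put price = 0.0180

Derivation:
Put-call parity: C - P = S_0 * exp(-qT) - K * exp(-rT).
S_0 * exp(-qT) = 0.9500 * 1.00000000 = 0.95000000
K * exp(-rT) = 0.8700 * 0.98807171 = 0.85962239
P = C - S*exp(-qT) + K*exp(-rT)
P = 0.1084 - 0.95000000 + 0.85962239 = 0.0180


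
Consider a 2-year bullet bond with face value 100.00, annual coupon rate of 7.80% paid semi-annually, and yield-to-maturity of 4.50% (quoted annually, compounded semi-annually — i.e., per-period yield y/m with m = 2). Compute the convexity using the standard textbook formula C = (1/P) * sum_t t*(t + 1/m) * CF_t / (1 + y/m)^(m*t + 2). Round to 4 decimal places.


Coupon per period c = face * coupon_rate / m = 3.900000
Periods per year m = 2; per-period yield y/m = 0.022500
Number of cashflows N = 4
Cashflows (t years, CF_t, discount factor 1/(1+y/m)^(m*t), PV):
  t = 0.5000: CF_t = 3.900000, DF = 0.977995, PV = 3.814181
  t = 1.0000: CF_t = 3.900000, DF = 0.956474, PV = 3.730250
  t = 1.5000: CF_t = 3.900000, DF = 0.935427, PV = 3.648167
  t = 2.0000: CF_t = 103.900000, DF = 0.914843, PV = 95.052224
Price P = sum_t PV_t = 106.244821
Convexity numerator sum_t t*(t + 1/m) * CF_t / (1+y/m)^(m*t + 2):
  t = 0.5000: term = 1.824083
  t = 1.0000: term = 5.351834
  t = 1.5000: term = 10.468134
  t = 2.0000: term = 454.575109
Convexity = (1/P) * sum = 472.219160 / 106.244821 = 4.444632

Answer: Convexity = 4.4446


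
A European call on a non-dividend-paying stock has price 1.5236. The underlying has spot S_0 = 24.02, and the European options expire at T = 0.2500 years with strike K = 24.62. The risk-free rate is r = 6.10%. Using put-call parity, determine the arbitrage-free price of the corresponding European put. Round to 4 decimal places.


Put-call parity: C - P = S_0 * exp(-qT) - K * exp(-rT).
S_0 * exp(-qT) = 24.0200 * 1.00000000 = 24.02000000
K * exp(-rT) = 24.6200 * 0.98486569 = 24.24739335
P = C - S*exp(-qT) + K*exp(-rT)
P = 1.5236 - 24.02000000 + 24.24739335 = 1.7510

Answer: Put price = 1.7510


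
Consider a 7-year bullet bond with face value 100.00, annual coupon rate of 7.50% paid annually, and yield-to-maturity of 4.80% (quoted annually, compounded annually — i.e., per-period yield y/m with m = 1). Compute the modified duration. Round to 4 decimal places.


Coupon per period c = face * coupon_rate / m = 7.500000
Periods per year m = 1; per-period yield y/m = 0.048000
Number of cashflows N = 7
Cashflows (t years, CF_t, discount factor 1/(1+y/m)^(m*t), PV):
  t = 1.0000: CF_t = 7.500000, DF = 0.954198, PV = 7.156489
  t = 2.0000: CF_t = 7.500000, DF = 0.910495, PV = 6.828710
  t = 3.0000: CF_t = 7.500000, DF = 0.868793, PV = 6.515945
  t = 4.0000: CF_t = 7.500000, DF = 0.829001, PV = 6.217505
  t = 5.0000: CF_t = 7.500000, DF = 0.791031, PV = 5.932734
  t = 6.0000: CF_t = 7.500000, DF = 0.754801, PV = 5.661005
  t = 7.0000: CF_t = 107.500000, DF = 0.720230, PV = 77.424692
Price P = sum_t PV_t = 115.737080
First compute Macaulay numerator sum_t t * PV_t:
  t * PV_t at t = 1.0000: 7.156489
  t * PV_t at t = 2.0000: 13.657421
  t * PV_t at t = 3.0000: 19.547835
  t * PV_t at t = 4.0000: 24.870019
  t * PV_t at t = 5.0000: 29.663668
  t * PV_t at t = 6.0000: 33.966032
  t * PV_t at t = 7.0000: 541.972843
Macaulay duration D = 670.834308 / 115.737080 = 5.796192
Modified duration = D / (1 + y/m) = 5.796192 / (1 + 0.048000) = 5.530717

Answer: Modified duration = 5.5307
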